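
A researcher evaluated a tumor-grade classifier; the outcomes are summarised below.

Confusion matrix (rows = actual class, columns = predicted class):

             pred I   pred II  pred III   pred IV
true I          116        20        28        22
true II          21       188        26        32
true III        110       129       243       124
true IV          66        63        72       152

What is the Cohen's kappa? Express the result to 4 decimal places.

0.3237

Observed agreement pₒ = trace/N = 699/1412 = 0.49504
Expected agreement pₑ = Σ (rowᵢ·colᵢ)/N² = (186·313 + 267·400 + 606·369 + 353·330)/1412² = 0.25335
κ = (pₒ − pₑ)/(1 − pₑ) = (0.49504 − 0.25335)/(1 − 0.25335) = 0.3237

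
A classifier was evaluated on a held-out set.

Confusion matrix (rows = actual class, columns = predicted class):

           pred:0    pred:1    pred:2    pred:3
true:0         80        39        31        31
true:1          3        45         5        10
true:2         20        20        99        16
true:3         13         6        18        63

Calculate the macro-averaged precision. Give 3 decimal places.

0.568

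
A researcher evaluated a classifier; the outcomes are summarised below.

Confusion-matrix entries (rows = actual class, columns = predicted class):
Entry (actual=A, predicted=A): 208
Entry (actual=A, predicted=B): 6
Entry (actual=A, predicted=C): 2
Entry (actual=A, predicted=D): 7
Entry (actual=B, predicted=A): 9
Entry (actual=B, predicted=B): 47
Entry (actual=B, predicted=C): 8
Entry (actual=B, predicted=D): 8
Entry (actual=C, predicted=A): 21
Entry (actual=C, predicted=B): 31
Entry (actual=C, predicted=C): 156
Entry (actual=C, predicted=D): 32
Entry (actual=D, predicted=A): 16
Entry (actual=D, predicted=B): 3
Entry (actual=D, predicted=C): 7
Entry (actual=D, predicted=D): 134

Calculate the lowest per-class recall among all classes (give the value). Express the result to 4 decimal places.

0.6500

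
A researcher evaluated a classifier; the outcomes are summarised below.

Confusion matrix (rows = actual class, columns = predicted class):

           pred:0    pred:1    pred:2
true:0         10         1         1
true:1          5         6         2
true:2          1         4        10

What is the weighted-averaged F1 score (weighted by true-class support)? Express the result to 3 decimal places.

Per-class F1 score (2·TP/(2·TP+FP+FN)):
  0: TP=10, FP=5+1=6, FN=1+1=2 → 20/28 = 0.7143
  1: TP=6, FP=1+4=5, FN=5+2=7 → 12/24 = 0.5000
  2: TP=10, FP=1+2=3, FN=1+4=5 → 20/28 = 0.7143
Weighted-F1 score = Σ (supportᵢ/N)·F1 scoreᵢ with N=40: (12/40)·0.7143 + (13/40)·0.5000 + (15/40)·0.7143 = 0.645

0.645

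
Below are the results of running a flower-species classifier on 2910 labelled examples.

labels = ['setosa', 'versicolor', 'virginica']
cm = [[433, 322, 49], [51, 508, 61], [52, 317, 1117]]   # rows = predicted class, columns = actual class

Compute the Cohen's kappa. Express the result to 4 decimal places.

0.5494

Observed agreement pₒ = trace/N = 2058/2910 = 0.70722
Expected agreement pₑ = Σ (rowᵢ·colᵢ)/N² = (536·804 + 1147·620 + 1227·1486)/2910² = 0.35019
κ = (pₒ − pₑ)/(1 − pₑ) = (0.70722 − 0.35019)/(1 − 0.35019) = 0.5494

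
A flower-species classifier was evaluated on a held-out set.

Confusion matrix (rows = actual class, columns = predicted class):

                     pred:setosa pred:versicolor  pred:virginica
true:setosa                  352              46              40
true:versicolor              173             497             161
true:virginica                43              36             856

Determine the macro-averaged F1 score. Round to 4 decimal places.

Per-class F1 score (2·TP/(2·TP+FP+FN)):
  setosa: TP=352, FP=173+43=216, FN=46+40=86 → 704/1006 = 0.69980
  versicolor: TP=497, FP=46+36=82, FN=173+161=334 → 994/1410 = 0.70496
  virginica: TP=856, FP=40+161=201, FN=43+36=79 → 1712/1992 = 0.85944
Macro-F1 score = mean = (0.69980 + 0.70496 + 0.85944) / 3 = 0.7547

0.7547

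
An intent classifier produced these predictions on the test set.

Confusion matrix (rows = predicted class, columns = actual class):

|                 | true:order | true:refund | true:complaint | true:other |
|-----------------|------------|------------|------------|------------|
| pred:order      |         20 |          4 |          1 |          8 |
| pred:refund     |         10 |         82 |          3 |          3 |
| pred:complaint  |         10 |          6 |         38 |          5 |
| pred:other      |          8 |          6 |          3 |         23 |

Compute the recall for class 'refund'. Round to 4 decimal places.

0.8367

Take TP from the diagonal, FP from the rest of the 'refund' prediction marginal, FN from the rest of the 'refund' actual marginal.
recall = TP/(TP+FN).
refund: TP=82, FN=4+6+6=16 → 82/98 = 0.83673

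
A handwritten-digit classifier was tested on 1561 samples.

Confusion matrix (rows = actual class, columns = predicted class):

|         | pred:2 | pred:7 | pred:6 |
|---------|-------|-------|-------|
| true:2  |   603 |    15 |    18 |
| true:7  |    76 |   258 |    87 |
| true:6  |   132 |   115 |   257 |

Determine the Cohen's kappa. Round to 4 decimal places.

0.5610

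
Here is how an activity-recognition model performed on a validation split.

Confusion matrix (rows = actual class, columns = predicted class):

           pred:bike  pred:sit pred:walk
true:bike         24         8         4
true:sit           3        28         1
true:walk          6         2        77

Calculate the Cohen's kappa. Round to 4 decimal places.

Observed agreement pₒ = trace/N = 129/153 = 0.84314
Expected agreement pₑ = Σ (rowᵢ·colᵢ)/N² = (36·33 + 32·38 + 85·82)/153² = 0.40044
κ = (pₒ − pₑ)/(1 − pₑ) = (0.84314 − 0.40044)/(1 − 0.40044) = 0.7384

0.7384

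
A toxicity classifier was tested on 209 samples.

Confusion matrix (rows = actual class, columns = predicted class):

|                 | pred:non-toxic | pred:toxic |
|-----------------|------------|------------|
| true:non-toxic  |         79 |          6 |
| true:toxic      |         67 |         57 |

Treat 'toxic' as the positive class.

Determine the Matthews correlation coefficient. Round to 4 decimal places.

MCC = (TP·TN − FP·FN) / √((TP+FP)(TP+FN)(TN+FP)(TN+FN))
Numerator = 57·79 − 6·67 = 4101
Denominator = √(63·124·85·146) = √96946920 = 9846.1627
MCC = 4101 / 9846.1627 = 0.4165

0.4165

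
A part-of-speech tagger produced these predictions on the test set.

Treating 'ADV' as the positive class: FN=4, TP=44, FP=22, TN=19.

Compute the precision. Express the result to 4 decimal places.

0.6667

Precision = TP/(TP+FP) = 44/(44+22) = 44/66 = 0.6667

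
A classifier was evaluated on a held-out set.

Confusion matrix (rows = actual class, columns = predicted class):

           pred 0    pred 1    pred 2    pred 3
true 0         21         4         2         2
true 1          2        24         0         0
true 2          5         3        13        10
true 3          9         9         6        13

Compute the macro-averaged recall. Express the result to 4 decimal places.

0.6045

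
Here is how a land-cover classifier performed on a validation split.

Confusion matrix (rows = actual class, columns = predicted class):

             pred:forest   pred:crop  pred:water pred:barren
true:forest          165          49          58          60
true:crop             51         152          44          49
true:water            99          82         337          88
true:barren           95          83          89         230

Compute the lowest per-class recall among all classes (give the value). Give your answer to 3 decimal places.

Per-class recall (TP/(TP+FN)):
  forest: TP=165, FN=49+58+60=167 → 165/332 = 0.4970
  crop: TP=152, FN=51+44+49=144 → 152/296 = 0.5135
  water: TP=337, FN=99+82+88=269 → 337/606 = 0.5561
  barren: TP=230, FN=95+83+89=267 → 230/497 = 0.4628
Lowest is class 'barren' with recall = 0.463.

0.463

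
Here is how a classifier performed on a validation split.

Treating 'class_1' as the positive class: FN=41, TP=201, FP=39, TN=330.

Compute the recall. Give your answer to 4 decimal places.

0.8306

Recall = TP/(TP+FN) = 201/(201+41) = 201/242 = 0.8306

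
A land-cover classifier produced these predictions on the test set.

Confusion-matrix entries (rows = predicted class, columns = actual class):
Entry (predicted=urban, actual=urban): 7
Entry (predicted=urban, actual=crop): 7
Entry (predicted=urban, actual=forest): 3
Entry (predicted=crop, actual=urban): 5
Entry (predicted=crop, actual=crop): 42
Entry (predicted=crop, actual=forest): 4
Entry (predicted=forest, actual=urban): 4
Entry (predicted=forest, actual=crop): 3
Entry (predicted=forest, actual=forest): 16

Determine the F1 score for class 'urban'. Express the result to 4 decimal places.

0.4242

One-vs-rest for 'urban': TP = diagonal; FP = other classes predicted 'urban'; FN = 'urban' predicted as other.
F1 score = 2·TP/(2·TP+FP+FN).
urban: TP=7, FP=7+3=10, FN=5+4=9 → 14/33 = 0.42424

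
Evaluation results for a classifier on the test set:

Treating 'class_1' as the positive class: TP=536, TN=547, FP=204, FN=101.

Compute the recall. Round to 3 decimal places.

Recall = TP/(TP+FN) = 536/(536+101) = 536/637 = 0.841

0.841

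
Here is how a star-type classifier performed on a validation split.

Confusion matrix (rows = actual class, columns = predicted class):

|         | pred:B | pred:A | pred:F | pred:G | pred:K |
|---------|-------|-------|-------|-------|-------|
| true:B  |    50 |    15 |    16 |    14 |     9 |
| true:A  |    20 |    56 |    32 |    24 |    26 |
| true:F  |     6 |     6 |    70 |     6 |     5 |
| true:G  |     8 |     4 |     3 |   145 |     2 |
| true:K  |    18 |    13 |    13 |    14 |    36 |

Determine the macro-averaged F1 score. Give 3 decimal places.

Per-class F1 score (2·TP/(2·TP+FP+FN)):
  B: TP=50, FP=20+6+8+18=52, FN=15+16+14+9=54 → 100/206 = 0.4854
  A: TP=56, FP=15+6+4+13=38, FN=20+32+24+26=102 → 112/252 = 0.4444
  F: TP=70, FP=16+32+3+13=64, FN=6+6+6+5=23 → 140/227 = 0.6167
  G: TP=145, FP=14+24+6+14=58, FN=8+4+3+2=17 → 290/365 = 0.7945
  K: TP=36, FP=9+26+5+2=42, FN=18+13+13+14=58 → 72/172 = 0.4186
Macro-F1 score = mean = (0.4854 + 0.4444 + 0.6167 + 0.7945 + 0.4186) / 5 = 0.552

0.552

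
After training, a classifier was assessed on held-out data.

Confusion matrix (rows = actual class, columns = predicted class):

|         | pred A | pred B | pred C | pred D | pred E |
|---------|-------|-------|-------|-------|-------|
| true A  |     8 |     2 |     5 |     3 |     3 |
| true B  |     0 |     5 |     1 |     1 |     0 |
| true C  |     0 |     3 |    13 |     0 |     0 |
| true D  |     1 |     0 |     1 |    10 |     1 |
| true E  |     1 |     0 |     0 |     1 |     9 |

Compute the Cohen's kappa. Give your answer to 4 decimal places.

0.5757

Observed agreement pₒ = trace/N = 45/68 = 0.66176
Expected agreement pₑ = Σ (rowᵢ·colᵢ)/N² = (21·10 + 7·10 + 16·20 + 13·15 + 11·13)/68² = 0.20285
κ = (pₒ − pₑ)/(1 − pₑ) = (0.66176 − 0.20285)/(1 − 0.20285) = 0.5757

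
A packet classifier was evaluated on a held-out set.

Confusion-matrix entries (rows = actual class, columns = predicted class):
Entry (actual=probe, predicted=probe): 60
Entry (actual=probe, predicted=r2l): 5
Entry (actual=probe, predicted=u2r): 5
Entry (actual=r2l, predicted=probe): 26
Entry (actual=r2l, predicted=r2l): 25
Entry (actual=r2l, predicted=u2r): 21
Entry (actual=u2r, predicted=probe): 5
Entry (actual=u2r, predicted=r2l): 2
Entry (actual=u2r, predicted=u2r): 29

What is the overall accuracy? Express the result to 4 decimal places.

Accuracy = trace / total = (60+25+29=114) / 178 = 114/178 = 0.6404

0.6404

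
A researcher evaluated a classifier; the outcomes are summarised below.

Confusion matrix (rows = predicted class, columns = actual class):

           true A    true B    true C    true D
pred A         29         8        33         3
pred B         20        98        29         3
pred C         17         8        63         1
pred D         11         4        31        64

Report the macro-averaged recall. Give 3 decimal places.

0.628

Per-class recall (TP/(TP+FN)):
  A: TP=29, FN=20+17+11=48 → 29/77 = 0.3766
  B: TP=98, FN=8+8+4=20 → 98/118 = 0.8305
  C: TP=63, FN=33+29+31=93 → 63/156 = 0.4038
  D: TP=64, FN=3+3+1=7 → 64/71 = 0.9014
Macro-recall = mean = (0.3766 + 0.8305 + 0.4038 + 0.9014) / 4 = 0.628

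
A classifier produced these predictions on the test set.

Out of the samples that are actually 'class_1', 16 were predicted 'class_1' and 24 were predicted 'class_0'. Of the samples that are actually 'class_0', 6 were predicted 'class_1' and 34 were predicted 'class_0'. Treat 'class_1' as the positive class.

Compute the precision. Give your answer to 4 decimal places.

0.7273

Precision = TP/(TP+FP) = 16/(16+6) = 16/22 = 0.7273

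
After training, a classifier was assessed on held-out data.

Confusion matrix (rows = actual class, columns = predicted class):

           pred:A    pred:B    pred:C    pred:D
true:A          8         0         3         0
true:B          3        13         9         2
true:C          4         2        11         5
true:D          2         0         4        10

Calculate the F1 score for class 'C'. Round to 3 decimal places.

0.449

Treat 'C' as positive and all other classes as negative.
F1 score = 2·TP/(2·TP+FP+FN).
C: TP=11, FP=3+9+4=16, FN=4+2+5=11 → 22/49 = 0.4490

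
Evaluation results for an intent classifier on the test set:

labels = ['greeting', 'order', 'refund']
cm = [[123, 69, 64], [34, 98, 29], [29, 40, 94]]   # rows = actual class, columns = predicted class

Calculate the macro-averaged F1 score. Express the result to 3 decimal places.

Per-class F1 score (2·TP/(2·TP+FP+FN)):
  greeting: TP=123, FP=34+29=63, FN=69+64=133 → 246/442 = 0.5566
  order: TP=98, FP=69+40=109, FN=34+29=63 → 196/368 = 0.5326
  refund: TP=94, FP=64+29=93, FN=29+40=69 → 188/350 = 0.5371
Macro-F1 score = mean = (0.5566 + 0.5326 + 0.5371) / 3 = 0.542

0.542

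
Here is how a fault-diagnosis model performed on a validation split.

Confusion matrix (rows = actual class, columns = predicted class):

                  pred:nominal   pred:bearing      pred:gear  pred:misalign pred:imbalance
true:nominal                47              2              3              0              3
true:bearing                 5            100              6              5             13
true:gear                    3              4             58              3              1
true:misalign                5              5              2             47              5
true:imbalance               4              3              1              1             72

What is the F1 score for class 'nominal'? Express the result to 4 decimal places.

Take TP from the diagonal, FP from the rest of the 'nominal' prediction marginal, FN from the rest of the 'nominal' actual marginal.
F1 score = 2·TP/(2·TP+FP+FN).
nominal: TP=47, FP=5+3+5+4=17, FN=2+3+0+3=8 → 94/119 = 0.78992

0.7899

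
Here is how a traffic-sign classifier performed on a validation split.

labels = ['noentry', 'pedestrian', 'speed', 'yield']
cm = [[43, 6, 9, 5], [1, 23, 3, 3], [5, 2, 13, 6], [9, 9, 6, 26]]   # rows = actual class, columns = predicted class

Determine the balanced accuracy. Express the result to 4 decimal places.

Balanced accuracy = mean of per-class recall.
  noentry: recall = 43/63 = 0.68254
  pedestrian: recall = 23/30 = 0.76667
  speed: recall = 13/26 = 0.50000
  yield: recall = 26/50 = 0.52000
Mean = (0.68254 + 0.76667 + 0.50000 + 0.52000) / 4 = 0.6173

0.6173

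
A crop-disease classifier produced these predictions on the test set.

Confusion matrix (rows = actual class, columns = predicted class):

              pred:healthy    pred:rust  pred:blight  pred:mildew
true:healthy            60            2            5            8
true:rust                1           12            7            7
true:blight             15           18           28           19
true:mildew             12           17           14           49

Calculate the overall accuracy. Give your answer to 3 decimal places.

0.544

Accuracy = trace / total = (60+12+28+49=149) / 274 = 149/274 = 0.544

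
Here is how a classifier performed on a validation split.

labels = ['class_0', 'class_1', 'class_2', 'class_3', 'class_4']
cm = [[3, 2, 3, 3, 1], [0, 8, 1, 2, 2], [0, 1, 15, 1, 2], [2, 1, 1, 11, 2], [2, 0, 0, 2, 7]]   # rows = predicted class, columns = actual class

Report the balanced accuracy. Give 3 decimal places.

0.585

Balanced accuracy = mean of per-class recall.
  class_0: recall = 3/7 = 0.4286
  class_1: recall = 8/12 = 0.6667
  class_2: recall = 15/20 = 0.7500
  class_3: recall = 11/19 = 0.5789
  class_4: recall = 7/14 = 0.5000
Mean = (0.4286 + 0.6667 + 0.7500 + 0.5789 + 0.5000) / 5 = 0.585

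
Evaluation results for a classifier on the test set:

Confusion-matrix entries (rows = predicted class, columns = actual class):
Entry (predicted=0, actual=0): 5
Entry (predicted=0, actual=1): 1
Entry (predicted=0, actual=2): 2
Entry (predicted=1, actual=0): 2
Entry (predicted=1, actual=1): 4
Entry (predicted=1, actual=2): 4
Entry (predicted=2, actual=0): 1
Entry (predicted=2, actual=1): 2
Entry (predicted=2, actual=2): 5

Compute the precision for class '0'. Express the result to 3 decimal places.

0.625

Treat '0' as positive and all other classes as negative.
precision = TP/(TP+FP).
0: TP=5, FP=1+2=3 → 5/8 = 0.6250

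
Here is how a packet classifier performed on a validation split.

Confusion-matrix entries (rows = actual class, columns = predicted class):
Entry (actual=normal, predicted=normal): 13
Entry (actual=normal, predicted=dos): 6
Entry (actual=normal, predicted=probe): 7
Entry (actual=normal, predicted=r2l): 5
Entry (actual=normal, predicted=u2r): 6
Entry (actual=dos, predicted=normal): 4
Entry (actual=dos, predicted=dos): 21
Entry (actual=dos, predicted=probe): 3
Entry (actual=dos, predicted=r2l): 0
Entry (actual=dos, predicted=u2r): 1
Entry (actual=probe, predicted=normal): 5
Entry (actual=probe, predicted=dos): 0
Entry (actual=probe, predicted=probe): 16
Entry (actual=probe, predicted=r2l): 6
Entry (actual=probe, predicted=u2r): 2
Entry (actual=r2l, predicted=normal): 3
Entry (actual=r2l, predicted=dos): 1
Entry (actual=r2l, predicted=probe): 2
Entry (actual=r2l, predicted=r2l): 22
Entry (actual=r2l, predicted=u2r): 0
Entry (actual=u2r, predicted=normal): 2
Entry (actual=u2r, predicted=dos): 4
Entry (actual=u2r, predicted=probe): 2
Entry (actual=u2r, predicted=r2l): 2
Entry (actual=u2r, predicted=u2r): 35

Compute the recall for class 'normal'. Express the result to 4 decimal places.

Take TP from the diagonal, FP from the rest of the 'normal' prediction marginal, FN from the rest of the 'normal' actual marginal.
recall = TP/(TP+FN).
normal: TP=13, FN=6+7+5+6=24 → 13/37 = 0.35135

0.3514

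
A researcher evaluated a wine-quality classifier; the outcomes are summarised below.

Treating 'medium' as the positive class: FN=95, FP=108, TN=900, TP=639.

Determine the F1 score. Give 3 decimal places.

0.863

Precision = TP/(TP+FP) = 639/747 = 0.8554
Recall = TP/(TP+FN) = 639/734 = 0.8706
F1 = 2·TP/(2·TP+FP+FN) = 1278/1481 = 0.863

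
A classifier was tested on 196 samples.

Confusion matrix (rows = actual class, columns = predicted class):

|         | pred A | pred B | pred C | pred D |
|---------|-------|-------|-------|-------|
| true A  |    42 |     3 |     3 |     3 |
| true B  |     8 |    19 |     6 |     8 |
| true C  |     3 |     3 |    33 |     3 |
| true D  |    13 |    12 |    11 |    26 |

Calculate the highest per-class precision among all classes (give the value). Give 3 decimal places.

0.650

Per-class precision (TP/(TP+FP)):
  A: TP=42, FP=8+3+13=24 → 42/66 = 0.6364
  B: TP=19, FP=3+3+12=18 → 19/37 = 0.5135
  C: TP=33, FP=3+6+11=20 → 33/53 = 0.6226
  D: TP=26, FP=3+8+3=14 → 26/40 = 0.6500
Highest is class 'D' with precision = 0.650.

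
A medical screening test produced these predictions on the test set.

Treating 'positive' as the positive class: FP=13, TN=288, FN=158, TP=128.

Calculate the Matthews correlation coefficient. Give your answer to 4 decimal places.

MCC = (TP·TN − FP·FN) / √((TP+FP)(TP+FN)(TN+FP)(TN+FN))
Numerator = 128·288 − 13·158 = 34810
Denominator = √(141·286·301·446) = √5413604196 = 73577.1989
MCC = 34810 / 73577.1989 = 0.4731

0.4731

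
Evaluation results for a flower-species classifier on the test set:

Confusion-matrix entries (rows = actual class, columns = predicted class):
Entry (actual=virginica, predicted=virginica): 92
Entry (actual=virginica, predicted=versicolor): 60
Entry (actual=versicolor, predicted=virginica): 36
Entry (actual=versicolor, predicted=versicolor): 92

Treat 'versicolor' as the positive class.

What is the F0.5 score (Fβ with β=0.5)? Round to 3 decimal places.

Fβ = (1+β²)·TP / ((1+β²)·TP + β²·FN + FP), with β²=1/4
= 1.25·92 / (1.25·92 + 0.25·36 + 60) = 0.625

0.625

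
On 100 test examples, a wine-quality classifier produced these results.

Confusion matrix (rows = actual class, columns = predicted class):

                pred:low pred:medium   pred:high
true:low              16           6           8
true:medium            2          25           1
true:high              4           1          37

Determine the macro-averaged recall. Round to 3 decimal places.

0.769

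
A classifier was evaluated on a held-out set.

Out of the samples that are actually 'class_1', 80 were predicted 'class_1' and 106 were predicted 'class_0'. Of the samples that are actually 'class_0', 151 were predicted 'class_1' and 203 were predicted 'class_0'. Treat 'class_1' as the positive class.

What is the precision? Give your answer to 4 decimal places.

Precision = TP/(TP+FP) = 80/(80+151) = 80/231 = 0.3463

0.3463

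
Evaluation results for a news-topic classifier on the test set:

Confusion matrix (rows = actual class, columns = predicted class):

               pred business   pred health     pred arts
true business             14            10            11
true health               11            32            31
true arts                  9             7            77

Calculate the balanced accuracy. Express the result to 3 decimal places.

0.553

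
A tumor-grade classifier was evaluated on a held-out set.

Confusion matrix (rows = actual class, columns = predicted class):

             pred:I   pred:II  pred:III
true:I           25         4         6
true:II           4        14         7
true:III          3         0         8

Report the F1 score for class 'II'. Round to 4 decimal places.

0.6512

Take TP from the diagonal, FP from the rest of the 'II' prediction marginal, FN from the rest of the 'II' actual marginal.
F1 score = 2·TP/(2·TP+FP+FN).
II: TP=14, FP=4+0=4, FN=4+7=11 → 28/43 = 0.65116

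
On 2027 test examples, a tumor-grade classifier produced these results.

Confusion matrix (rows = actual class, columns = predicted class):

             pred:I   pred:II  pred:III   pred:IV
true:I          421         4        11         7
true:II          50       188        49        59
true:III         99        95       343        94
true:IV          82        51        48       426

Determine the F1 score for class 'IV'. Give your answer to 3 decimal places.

0.714

Treat 'IV' as positive and all other classes as negative.
F1 score = 2·TP/(2·TP+FP+FN).
IV: TP=426, FP=7+59+94=160, FN=82+51+48=181 → 852/1193 = 0.7142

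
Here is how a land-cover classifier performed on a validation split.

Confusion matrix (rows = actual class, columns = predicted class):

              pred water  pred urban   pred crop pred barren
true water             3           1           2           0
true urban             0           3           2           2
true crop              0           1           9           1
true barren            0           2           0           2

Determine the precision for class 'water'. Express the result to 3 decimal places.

Treat 'water' as positive and all other classes as negative.
precision = TP/(TP+FP).
water: TP=3, FP=0+0+0=0 → 3/3 = 1.0000

1.000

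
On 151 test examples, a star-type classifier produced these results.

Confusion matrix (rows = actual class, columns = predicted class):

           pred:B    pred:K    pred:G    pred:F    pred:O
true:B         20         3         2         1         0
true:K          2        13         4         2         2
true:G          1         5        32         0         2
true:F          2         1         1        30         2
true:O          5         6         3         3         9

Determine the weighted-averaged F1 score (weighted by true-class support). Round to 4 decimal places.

Per-class F1 score (2·TP/(2·TP+FP+FN)):
  B: TP=20, FP=2+1+2+5=10, FN=3+2+1+0=6 → 40/56 = 0.71429
  K: TP=13, FP=3+5+1+6=15, FN=2+4+2+2=10 → 26/51 = 0.50980
  G: TP=32, FP=2+4+1+3=10, FN=1+5+0+2=8 → 64/82 = 0.78049
  F: TP=30, FP=1+2+0+3=6, FN=2+1+1+2=6 → 60/72 = 0.83333
  O: TP=9, FP=0+2+2+2=6, FN=5+6+3+3=17 → 18/41 = 0.43902
Weighted-F1 score = Σ (supportᵢ/N)·F1 scoreᵢ with N=151: (26/151)·0.71429 + (23/151)·0.50980 + (40/151)·0.78049 + (36/151)·0.83333 + (26/151)·0.43902 = 0.6817

0.6817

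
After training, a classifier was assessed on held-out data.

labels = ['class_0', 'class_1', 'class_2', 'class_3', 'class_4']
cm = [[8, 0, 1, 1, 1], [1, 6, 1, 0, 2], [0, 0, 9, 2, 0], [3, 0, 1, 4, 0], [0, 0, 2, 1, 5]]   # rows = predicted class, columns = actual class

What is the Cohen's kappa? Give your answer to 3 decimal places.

0.580

Observed agreement pₒ = trace/N = 32/48 = 0.6667
Expected agreement pₑ = Σ (rowᵢ·colᵢ)/N² = (12·11 + 6·10 + 14·11 + 8·8 + 8·8)/48² = 0.2057
κ = (pₒ − pₑ)/(1 − pₑ) = (0.6667 − 0.2057)/(1 − 0.2057) = 0.580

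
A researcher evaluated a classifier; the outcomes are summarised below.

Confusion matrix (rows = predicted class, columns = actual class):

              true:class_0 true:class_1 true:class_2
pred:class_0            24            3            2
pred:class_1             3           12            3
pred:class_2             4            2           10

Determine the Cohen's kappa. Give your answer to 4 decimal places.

0.5757

Observed agreement pₒ = trace/N = 46/63 = 0.73016
Expected agreement pₑ = Σ (rowᵢ·colᵢ)/N² = (31·29 + 17·18 + 15·16)/63² = 0.36407
κ = (pₒ − pₑ)/(1 − pₑ) = (0.73016 − 0.36407)/(1 − 0.36407) = 0.5757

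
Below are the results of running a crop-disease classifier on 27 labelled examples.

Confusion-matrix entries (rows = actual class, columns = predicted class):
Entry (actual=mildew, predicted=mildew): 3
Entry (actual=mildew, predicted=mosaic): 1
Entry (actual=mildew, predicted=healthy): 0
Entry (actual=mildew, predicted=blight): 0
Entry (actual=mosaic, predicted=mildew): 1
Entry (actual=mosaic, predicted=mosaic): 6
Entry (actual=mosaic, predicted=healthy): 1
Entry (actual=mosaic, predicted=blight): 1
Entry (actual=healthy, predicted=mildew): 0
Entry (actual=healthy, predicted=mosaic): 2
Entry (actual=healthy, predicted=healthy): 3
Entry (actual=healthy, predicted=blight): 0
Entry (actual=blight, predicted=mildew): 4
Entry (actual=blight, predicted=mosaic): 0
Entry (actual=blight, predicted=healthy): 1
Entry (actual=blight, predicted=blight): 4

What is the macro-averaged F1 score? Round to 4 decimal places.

0.5845

Per-class F1 score (2·TP/(2·TP+FP+FN)):
  mildew: TP=3, FP=1+0+4=5, FN=1+0+0=1 → 6/12 = 0.50000
  mosaic: TP=6, FP=1+2+0=3, FN=1+1+1=3 → 12/18 = 0.66667
  healthy: TP=3, FP=0+1+1=2, FN=0+2+0=2 → 6/10 = 0.60000
  blight: TP=4, FP=0+1+0=1, FN=4+0+1=5 → 8/14 = 0.57143
Macro-F1 score = mean = (0.50000 + 0.66667 + 0.60000 + 0.57143) / 4 = 0.5845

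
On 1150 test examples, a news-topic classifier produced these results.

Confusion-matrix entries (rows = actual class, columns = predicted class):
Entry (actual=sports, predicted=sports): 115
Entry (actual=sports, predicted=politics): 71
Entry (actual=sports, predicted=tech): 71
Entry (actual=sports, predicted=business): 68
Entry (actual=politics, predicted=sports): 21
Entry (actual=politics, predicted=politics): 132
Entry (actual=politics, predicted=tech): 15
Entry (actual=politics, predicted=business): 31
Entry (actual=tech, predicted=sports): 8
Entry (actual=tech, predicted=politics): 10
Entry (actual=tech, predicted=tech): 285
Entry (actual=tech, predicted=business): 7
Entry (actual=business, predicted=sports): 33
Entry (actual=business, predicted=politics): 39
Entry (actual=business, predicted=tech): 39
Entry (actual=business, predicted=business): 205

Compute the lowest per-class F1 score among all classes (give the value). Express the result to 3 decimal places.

0.458

Per-class F1 score (2·TP/(2·TP+FP+FN)):
  sports: TP=115, FP=21+8+33=62, FN=71+71+68=210 → 230/502 = 0.4582
  politics: TP=132, FP=71+10+39=120, FN=21+15+31=67 → 264/451 = 0.5854
  tech: TP=285, FP=71+15+39=125, FN=8+10+7=25 → 570/720 = 0.7917
  business: TP=205, FP=68+31+7=106, FN=33+39+39=111 → 410/627 = 0.6539
Lowest is class 'sports' with F1 score = 0.458.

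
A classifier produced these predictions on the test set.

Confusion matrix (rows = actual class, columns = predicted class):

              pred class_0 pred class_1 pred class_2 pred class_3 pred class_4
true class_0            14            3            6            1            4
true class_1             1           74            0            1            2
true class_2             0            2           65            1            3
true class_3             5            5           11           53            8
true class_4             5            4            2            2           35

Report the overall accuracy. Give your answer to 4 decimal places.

Accuracy = trace / total = (14+74+65+53+35=241) / 307 = 241/307 = 0.7850

0.7850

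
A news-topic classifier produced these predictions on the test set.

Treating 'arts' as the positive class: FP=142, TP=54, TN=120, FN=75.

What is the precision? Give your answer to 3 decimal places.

Precision = TP/(TP+FP) = 54/(54+142) = 54/196 = 0.276

0.276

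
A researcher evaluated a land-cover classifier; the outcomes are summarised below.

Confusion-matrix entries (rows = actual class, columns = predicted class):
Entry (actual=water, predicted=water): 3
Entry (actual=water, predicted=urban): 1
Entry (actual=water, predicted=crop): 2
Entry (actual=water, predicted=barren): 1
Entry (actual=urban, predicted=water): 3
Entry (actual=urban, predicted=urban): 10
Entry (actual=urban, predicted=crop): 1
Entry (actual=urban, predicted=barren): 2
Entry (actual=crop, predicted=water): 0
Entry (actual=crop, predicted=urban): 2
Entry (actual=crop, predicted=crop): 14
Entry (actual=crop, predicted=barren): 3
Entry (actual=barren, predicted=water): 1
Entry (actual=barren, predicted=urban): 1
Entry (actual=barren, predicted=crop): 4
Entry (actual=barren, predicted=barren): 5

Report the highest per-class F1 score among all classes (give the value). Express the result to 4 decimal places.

Per-class F1 score (2·TP/(2·TP+FP+FN)):
  water: TP=3, FP=3+0+1=4, FN=1+2+1=4 → 6/14 = 0.42857
  urban: TP=10, FP=1+2+1=4, FN=3+1+2=6 → 20/30 = 0.66667
  crop: TP=14, FP=2+1+4=7, FN=0+2+3=5 → 28/40 = 0.70000
  barren: TP=5, FP=1+2+3=6, FN=1+1+4=6 → 10/22 = 0.45455
Highest is class 'crop' with F1 score = 0.7000.

0.7000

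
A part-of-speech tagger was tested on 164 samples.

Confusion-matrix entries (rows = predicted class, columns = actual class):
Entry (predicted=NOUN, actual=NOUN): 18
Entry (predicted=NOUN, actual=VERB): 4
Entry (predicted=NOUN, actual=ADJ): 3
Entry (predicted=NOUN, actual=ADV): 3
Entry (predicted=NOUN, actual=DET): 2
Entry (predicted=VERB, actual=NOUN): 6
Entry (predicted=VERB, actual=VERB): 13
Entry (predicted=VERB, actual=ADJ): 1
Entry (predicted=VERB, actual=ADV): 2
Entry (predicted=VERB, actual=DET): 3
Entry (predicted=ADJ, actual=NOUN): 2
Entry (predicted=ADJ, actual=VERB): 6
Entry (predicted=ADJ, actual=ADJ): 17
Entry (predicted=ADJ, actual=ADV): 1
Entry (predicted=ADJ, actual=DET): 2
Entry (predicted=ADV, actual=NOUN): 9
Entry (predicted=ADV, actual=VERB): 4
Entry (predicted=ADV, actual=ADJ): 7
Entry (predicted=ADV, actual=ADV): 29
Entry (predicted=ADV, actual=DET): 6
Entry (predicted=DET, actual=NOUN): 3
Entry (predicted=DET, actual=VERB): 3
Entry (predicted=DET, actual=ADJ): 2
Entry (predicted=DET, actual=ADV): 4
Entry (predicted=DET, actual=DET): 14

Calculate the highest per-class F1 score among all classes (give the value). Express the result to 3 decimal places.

0.617

Per-class F1 score (2·TP/(2·TP+FP+FN)):
  NOUN: TP=18, FP=4+3+3+2=12, FN=6+2+9+3=20 → 36/68 = 0.5294
  VERB: TP=13, FP=6+1+2+3=12, FN=4+6+4+3=17 → 26/55 = 0.4727
  ADJ: TP=17, FP=2+6+1+2=11, FN=3+1+7+2=13 → 34/58 = 0.5862
  ADV: TP=29, FP=9+4+7+6=26, FN=3+2+1+4=10 → 58/94 = 0.6170
  DET: TP=14, FP=3+3+2+4=12, FN=2+3+2+6=13 → 28/53 = 0.5283
Highest is class 'ADV' with F1 score = 0.617.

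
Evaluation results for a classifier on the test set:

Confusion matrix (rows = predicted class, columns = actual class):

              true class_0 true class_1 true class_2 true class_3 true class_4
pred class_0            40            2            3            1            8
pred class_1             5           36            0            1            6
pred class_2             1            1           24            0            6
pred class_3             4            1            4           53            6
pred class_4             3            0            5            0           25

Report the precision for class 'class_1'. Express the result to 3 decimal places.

0.750

Treat 'class_1' as positive and all other classes as negative.
precision = TP/(TP+FP).
class_1: TP=36, FP=5+0+1+6=12 → 36/48 = 0.7500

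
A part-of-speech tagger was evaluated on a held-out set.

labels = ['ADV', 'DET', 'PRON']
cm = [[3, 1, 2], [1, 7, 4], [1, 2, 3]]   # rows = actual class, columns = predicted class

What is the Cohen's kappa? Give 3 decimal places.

0.290

Observed agreement pₒ = trace/N = 13/24 = 0.5417
Expected agreement pₑ = Σ (rowᵢ·colᵢ)/N² = (6·5 + 12·10 + 6·9)/24² = 0.3542
κ = (pₒ − pₑ)/(1 − pₑ) = (0.5417 − 0.3542)/(1 − 0.3542) = 0.290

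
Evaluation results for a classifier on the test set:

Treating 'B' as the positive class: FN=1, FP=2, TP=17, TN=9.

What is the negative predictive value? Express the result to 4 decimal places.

0.9000

NPV = TN/(TN+FN) = 9/(9+1) = 0.9000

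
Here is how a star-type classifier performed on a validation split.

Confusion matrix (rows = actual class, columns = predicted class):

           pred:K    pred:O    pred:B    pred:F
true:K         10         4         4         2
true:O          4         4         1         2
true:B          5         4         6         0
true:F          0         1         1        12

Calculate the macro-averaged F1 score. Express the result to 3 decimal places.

0.523

Per-class F1 score (2·TP/(2·TP+FP+FN)):
  K: TP=10, FP=4+5+0=9, FN=4+4+2=10 → 20/39 = 0.5128
  O: TP=4, FP=4+4+1=9, FN=4+1+2=7 → 8/24 = 0.3333
  B: TP=6, FP=4+1+1=6, FN=5+4+0=9 → 12/27 = 0.4444
  F: TP=12, FP=2+2+0=4, FN=0+1+1=2 → 24/30 = 0.8000
Macro-F1 score = mean = (0.5128 + 0.3333 + 0.4444 + 0.8000) / 4 = 0.523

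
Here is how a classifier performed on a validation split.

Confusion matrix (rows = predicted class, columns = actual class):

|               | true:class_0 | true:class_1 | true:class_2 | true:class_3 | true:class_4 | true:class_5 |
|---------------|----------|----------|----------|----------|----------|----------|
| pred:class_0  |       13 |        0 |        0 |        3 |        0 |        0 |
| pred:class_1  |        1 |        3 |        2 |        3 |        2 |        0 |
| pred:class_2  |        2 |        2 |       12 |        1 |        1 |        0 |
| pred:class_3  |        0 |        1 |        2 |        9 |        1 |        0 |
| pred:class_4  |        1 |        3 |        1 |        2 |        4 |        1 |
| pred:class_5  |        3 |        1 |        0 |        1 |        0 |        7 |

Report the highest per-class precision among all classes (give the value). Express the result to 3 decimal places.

Per-class precision (TP/(TP+FP)):
  class_0: TP=13, FP=0+0+3+0+0=3 → 13/16 = 0.8125
  class_1: TP=3, FP=1+2+3+2+0=8 → 3/11 = 0.2727
  class_2: TP=12, FP=2+2+1+1+0=6 → 12/18 = 0.6667
  class_3: TP=9, FP=0+1+2+1+0=4 → 9/13 = 0.6923
  class_4: TP=4, FP=1+3+1+2+1=8 → 4/12 = 0.3333
  class_5: TP=7, FP=3+1+0+1+0=5 → 7/12 = 0.5833
Highest is class 'class_0' with precision = 0.813.

0.813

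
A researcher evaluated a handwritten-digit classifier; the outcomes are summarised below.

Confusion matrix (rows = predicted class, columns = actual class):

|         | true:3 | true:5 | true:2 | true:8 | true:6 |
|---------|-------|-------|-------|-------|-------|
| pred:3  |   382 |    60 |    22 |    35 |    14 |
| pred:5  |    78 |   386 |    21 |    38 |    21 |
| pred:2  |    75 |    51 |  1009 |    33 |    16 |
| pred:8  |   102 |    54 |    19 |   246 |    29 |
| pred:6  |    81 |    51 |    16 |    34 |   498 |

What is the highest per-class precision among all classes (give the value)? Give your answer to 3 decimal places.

Per-class precision (TP/(TP+FP)):
  3: TP=382, FP=60+22+35+14=131 → 382/513 = 0.7446
  5: TP=386, FP=78+21+38+21=158 → 386/544 = 0.7096
  2: TP=1009, FP=75+51+33+16=175 → 1009/1184 = 0.8522
  8: TP=246, FP=102+54+19+29=204 → 246/450 = 0.5467
  6: TP=498, FP=81+51+16+34=182 → 498/680 = 0.7324
Highest is class '2' with precision = 0.852.

0.852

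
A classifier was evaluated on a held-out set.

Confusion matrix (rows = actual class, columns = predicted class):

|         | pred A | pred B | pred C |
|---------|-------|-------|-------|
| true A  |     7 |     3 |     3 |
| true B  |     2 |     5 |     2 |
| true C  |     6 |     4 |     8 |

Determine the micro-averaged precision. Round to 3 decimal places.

Micro-averaging pools counts across classes: ΣTP=20, ΣFP=20, ΣFN=20.
Micro-precision = TP/(TP+FP) on pooled counts = 0.500 (equals overall accuracy in single-label multiclass).

0.500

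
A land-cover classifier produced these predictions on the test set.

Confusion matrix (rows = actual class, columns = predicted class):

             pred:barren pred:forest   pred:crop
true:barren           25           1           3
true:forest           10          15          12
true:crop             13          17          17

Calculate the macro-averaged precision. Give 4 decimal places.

Per-class precision (TP/(TP+FP)):
  barren: TP=25, FP=10+13=23 → 25/48 = 0.52083
  forest: TP=15, FP=1+17=18 → 15/33 = 0.45455
  crop: TP=17, FP=3+12=15 → 17/32 = 0.53125
Macro-precision = mean = (0.52083 + 0.45455 + 0.53125) / 3 = 0.5022

0.5022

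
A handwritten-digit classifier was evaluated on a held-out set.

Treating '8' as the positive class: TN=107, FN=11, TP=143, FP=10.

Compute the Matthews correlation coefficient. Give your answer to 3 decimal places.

0.842

MCC = (TP·TN − FP·FN) / √((TP+FP)(TP+FN)(TN+FP)(TN+FN))
Numerator = 143·107 − 10·11 = 15191
Denominator = √(153·154·117·118) = √325296972 = 18035.9910
MCC = 15191 / 18035.9910 = 0.842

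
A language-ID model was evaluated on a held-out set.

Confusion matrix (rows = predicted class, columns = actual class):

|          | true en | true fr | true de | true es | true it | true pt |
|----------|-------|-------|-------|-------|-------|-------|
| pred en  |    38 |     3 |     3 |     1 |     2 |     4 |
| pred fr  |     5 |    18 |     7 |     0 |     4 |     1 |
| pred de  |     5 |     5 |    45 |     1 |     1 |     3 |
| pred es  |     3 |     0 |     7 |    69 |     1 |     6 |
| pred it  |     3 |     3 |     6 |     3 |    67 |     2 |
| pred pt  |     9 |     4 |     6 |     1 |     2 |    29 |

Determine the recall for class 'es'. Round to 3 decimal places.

0.920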